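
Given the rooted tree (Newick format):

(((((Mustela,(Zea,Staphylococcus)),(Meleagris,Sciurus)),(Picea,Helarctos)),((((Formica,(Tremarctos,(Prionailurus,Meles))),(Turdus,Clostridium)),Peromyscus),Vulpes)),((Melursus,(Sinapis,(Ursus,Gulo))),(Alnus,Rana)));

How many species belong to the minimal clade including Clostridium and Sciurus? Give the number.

15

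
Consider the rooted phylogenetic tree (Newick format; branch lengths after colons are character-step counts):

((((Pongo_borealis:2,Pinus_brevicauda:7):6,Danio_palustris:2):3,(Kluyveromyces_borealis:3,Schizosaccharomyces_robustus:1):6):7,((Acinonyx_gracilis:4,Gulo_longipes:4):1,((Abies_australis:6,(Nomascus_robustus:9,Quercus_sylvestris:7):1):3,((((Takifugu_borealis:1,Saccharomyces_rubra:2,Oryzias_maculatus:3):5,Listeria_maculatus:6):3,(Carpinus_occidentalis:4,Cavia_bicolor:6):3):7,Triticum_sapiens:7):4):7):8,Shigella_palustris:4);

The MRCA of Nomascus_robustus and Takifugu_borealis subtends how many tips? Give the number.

The MRCA of Nomascus_robustus and Takifugu_borealis is the node subtending ((Abies_australis,(Nomascus_robustus,Quercus_sylvestris)),((((Takifugu_borealis,Saccharomyces_rubra,Oryzias_maculatus),Listeria_maculatus),(Carpinus_occidentalis,Cavia_bicolor)),Triticum_sapiens)).
That clade contains 10 terminal taxa: Abies_australis, Carpinus_occidentalis, Cavia_bicolor, Listeria_maculatus, Nomascus_robustus, Oryzias_maculatus, Quercus_sylvestris, Saccharomyces_rubra, Takifugu_borealis, Triticum_sapiens.

10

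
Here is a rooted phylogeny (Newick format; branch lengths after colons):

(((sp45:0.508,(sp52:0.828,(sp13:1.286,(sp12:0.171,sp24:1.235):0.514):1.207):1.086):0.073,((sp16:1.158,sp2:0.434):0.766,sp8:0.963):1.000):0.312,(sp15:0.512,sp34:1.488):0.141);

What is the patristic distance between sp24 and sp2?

The path runs sp24 → … → MRCA → … → sp2; the MRCA is the node subtending ((sp45,(sp52,(sp13,(sp12,sp24)))),((sp16,sp2),sp8)).
Branch lengths along that path: 1.235 + 0.514 + 1.207 + 1.086 + 0.073 + 1.000 + 0.766 + 0.434 = 6.315.

6.315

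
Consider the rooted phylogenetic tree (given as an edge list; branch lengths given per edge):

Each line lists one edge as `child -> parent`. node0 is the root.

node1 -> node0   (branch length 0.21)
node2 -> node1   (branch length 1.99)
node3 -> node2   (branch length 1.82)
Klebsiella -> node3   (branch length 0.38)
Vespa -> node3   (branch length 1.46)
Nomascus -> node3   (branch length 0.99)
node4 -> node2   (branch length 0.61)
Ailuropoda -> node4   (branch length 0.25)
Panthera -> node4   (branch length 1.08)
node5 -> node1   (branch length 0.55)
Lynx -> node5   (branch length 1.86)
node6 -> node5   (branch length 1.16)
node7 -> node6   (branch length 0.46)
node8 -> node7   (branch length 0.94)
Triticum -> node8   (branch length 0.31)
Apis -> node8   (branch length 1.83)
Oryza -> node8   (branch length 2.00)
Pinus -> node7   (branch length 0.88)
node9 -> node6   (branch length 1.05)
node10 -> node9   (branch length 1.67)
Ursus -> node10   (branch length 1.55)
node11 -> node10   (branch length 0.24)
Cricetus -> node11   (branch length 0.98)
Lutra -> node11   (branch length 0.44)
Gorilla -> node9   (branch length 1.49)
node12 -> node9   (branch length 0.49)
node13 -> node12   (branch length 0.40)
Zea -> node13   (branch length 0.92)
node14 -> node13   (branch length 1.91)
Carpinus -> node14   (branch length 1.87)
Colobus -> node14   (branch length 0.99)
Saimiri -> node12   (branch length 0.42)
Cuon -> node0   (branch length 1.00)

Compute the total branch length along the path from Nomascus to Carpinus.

12.23

The path runs Nomascus → … → MRCA → … → Carpinus; the MRCA is the node subtending (((Klebsiella,Vespa,Nomascus),(Ailuropoda,Panthera)),(Lynx,(((Triticum,Apis,Oryza),Pinus),((Ursus,(Cricetus,Lutra)),Gorilla,((Zea,(Carpinus,Colobus)),Saimiri))))).
Branch lengths along that path: 0.99 + 1.82 + 1.99 + 0.55 + 1.16 + 1.05 + 0.49 + 0.40 + 1.91 + 1.87 = 12.23.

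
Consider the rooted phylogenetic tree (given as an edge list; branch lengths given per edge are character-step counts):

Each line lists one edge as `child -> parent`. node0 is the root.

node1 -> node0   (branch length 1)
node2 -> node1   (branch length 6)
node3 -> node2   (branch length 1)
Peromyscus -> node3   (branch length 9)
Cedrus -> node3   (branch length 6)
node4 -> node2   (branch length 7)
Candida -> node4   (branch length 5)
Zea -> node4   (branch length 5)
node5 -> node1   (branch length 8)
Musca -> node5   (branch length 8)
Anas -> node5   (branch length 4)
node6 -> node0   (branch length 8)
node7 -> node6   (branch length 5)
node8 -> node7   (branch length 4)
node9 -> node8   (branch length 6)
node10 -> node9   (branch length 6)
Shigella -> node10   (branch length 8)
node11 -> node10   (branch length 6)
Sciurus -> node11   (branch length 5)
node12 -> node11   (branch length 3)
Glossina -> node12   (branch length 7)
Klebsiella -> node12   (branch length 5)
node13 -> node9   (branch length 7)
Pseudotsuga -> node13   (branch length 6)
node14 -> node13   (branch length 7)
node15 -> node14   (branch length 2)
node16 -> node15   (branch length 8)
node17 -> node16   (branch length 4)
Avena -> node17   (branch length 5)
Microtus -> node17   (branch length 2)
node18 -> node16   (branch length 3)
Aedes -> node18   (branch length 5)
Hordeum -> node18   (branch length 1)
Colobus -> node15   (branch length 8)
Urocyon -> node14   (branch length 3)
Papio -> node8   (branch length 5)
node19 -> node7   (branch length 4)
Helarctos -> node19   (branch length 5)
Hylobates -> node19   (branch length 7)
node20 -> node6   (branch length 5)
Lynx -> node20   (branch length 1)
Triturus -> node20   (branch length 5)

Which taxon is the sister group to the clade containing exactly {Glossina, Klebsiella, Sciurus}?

Shigella

The clade containing exactly {Glossina, Klebsiella, Sciurus} attaches to the tree at the node subtending (Shigella,(Sciurus,(Glossina,Klebsiella))).
The other lineage descending from that same node — the sister group — is the single tip Shigella.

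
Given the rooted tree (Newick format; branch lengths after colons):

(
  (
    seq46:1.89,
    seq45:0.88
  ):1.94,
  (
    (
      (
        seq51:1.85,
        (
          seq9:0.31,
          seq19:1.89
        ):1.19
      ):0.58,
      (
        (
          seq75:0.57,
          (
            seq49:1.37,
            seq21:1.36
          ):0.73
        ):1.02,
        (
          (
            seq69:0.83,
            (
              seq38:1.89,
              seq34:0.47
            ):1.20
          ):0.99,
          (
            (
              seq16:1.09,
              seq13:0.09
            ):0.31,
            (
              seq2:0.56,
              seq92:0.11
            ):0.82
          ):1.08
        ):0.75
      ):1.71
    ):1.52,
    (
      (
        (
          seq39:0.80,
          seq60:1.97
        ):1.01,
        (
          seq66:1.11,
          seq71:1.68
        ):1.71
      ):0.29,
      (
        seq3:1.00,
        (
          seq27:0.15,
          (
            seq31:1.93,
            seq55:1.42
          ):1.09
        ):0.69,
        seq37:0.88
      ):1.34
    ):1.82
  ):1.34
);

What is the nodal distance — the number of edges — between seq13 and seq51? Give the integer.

The MRCA of seq13 and seq51 is the node subtending ((seq51,(seq9,seq19)),((seq75,(seq49,seq21)),((seq69,(seq38,seq34)),((seq16,seq13),(seq2,seq92))))).
From seq13 up to that node: 5 branches. From seq51 up to the same node: 2 branches. Total: 5 + 2 = 7.

7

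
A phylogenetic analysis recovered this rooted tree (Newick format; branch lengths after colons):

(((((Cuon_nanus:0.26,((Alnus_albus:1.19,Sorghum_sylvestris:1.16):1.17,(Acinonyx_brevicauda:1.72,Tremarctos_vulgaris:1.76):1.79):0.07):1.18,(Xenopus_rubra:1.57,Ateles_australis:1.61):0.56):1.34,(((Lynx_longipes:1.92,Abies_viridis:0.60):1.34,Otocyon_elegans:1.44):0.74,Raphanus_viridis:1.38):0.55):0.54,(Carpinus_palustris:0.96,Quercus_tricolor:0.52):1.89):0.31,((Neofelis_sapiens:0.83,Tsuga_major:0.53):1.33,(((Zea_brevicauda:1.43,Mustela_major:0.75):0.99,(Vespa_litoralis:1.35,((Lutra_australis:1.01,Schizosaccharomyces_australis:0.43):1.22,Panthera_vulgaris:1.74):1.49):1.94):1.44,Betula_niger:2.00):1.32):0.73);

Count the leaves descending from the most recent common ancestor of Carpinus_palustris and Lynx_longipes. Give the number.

13

The MRCA of Carpinus_palustris and Lynx_longipes is the node subtending ((((Cuon_nanus,((Alnus_albus,Sorghum_sylvestris),(Acinonyx_brevicauda,Tremarctos_vulgaris))),(Xenopus_rubra,Ateles_australis)),(((Lynx_longipes,Abies_viridis),Otocyon_elegans),Raphanus_viridis)),(Carpinus_palustris,Quercus_tricolor)).
That clade contains 13 terminal taxa: Abies_viridis, Acinonyx_brevicauda, Alnus_albus, Ateles_australis, Carpinus_palustris, Cuon_nanus, Lynx_longipes, Otocyon_elegans, Quercus_tricolor, Raphanus_viridis, Sorghum_sylvestris, Tremarctos_vulgaris, Xenopus_rubra.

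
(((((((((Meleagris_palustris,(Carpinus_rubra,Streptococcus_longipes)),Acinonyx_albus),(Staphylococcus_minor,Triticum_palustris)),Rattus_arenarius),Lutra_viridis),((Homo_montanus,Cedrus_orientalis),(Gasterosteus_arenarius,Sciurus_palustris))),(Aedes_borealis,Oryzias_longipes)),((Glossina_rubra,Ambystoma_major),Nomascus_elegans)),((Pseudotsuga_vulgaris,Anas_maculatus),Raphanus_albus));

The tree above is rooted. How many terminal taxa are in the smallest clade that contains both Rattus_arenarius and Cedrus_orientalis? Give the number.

The MRCA of Rattus_arenarius and Cedrus_orientalis is the node subtending ((((((Meleagris_palustris,(Carpinus_rubra,Streptococcus_longipes)),Acinonyx_albus),(Staphylococcus_minor,Triticum_palustris)),Rattus_arenarius),Lutra_viridis),((Homo_montanus,Cedrus_orientalis),(Gasterosteus_arenarius,Sciurus_palustris))).
That clade contains 12 terminal taxa: Acinonyx_albus, Carpinus_rubra, Cedrus_orientalis, Gasterosteus_arenarius, Homo_montanus, Lutra_viridis, Meleagris_palustris, Rattus_arenarius, Sciurus_palustris, Staphylococcus_minor, Streptococcus_longipes, Triticum_palustris.

12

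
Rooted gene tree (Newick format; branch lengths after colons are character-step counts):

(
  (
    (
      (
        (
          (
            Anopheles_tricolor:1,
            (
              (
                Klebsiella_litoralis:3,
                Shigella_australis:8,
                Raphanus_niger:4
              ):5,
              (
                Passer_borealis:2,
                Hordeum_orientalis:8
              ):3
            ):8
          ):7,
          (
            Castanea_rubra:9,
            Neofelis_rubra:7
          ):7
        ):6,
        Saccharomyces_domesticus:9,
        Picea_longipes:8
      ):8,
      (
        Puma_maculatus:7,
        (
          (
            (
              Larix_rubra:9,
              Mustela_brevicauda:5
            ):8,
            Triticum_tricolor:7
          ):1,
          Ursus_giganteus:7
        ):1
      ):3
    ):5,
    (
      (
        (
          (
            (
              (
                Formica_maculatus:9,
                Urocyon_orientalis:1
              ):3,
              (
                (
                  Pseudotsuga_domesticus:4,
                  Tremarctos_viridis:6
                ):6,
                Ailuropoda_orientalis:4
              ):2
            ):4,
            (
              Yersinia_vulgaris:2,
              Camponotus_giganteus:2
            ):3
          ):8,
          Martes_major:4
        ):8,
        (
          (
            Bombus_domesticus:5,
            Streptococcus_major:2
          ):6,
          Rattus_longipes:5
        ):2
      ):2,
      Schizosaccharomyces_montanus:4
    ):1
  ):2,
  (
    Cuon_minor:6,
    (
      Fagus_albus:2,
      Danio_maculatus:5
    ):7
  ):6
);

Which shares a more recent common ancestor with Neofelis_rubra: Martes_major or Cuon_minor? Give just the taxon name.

The MRCA of Neofelis_rubra and Martes_major subtends (((((Anopheles_tricolor,((Klebsiella_litoralis,Shigella_australis,Raphanus_niger),(Passer_borealis,Hordeum_orientalis))),(Castanea_rubra,Neofelis_rubra)),Saccharomyces_domesticus,Picea_longipes),(Puma_maculatus,(((Larix_rubra,Mustela_brevicauda),Triticum_tricolor),Ursus_giganteus))),((((((Formica_maculatus,Urocyon_orientalis),((Pseudotsuga_domesticus,Tremarctos_viridis),Ailuropoda_orientalis)),(Yersinia_vulgaris,Camponotus_giganteus)),Martes_major),((Bombus_domesticus,Streptococcus_major),Rattus_longipes)),Schizosaccharomyces_montanus)) (27 taxa).
The MRCA of Neofelis_rubra and Cuon_minor is the root, subtending the entire tree (30 taxa).
The first is nested inside the second, so Neofelis_rubra shares a more recent common ancestor with Martes_major.

Martes_major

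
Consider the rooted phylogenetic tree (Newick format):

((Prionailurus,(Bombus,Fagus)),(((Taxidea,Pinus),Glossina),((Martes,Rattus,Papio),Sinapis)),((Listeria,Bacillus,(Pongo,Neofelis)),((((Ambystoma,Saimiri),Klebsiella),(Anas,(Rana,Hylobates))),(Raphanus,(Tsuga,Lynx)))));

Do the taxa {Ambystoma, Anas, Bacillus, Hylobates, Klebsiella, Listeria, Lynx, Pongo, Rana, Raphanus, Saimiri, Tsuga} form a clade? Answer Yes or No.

The MRCA of the listed taxa subtends ((Listeria,Bacillus,(Pongo,Neofelis)),((((Ambystoma,Saimiri),Klebsiella),(Anas,(Rana,Hylobates))),(Raphanus,(Tsuga,Lynx)))).
That clade also contains Neofelis, which is not in the proposed group, so the group is not monophyletic.

No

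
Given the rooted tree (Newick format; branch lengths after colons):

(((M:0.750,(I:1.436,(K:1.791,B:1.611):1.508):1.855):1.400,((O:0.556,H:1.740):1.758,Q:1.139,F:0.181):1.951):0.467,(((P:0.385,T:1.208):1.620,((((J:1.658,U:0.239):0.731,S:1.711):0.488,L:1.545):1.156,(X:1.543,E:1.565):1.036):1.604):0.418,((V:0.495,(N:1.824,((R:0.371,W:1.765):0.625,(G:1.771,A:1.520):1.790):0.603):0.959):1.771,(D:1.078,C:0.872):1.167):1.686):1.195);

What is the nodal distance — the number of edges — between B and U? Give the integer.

12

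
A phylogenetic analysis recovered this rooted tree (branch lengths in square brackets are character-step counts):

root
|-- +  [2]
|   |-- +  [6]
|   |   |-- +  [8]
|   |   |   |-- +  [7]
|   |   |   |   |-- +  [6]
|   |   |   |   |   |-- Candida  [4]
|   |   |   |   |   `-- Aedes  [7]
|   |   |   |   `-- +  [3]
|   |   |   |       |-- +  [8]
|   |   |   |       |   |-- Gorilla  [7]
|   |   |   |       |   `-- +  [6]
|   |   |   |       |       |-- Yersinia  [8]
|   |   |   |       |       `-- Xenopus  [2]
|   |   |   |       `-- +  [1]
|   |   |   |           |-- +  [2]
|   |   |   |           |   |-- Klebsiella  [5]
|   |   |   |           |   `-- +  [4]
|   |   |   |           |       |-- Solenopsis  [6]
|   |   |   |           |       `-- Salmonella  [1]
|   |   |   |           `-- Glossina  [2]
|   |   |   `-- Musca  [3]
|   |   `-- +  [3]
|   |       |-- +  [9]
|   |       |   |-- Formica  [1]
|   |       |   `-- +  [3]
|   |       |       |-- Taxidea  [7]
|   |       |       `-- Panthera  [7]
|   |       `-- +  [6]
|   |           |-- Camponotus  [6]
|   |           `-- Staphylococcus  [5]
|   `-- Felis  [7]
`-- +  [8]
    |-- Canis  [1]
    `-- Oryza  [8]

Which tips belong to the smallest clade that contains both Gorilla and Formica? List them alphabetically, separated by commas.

Aedes, Camponotus, Candida, Formica, Glossina, Gorilla, Klebsiella, Musca, Panthera, Salmonella, Solenopsis, Staphylococcus, Taxidea, Xenopus, Yersinia

Tracing Gorilla: it sits inside (Gorilla,(Yersinia,Xenopus)).
Tracing Formica: it sits inside (Formica,(Taxidea,Panthera)).
The smallest clade enclosing both is ((((Candida,Aedes),((Gorilla,(Yersinia,Xenopus)),((Klebsiella,(Solenopsis,Salmonella)),Glossina))),Musca),((Formica,(Taxidea,Panthera)),(Camponotus,Staphylococcus))); the answer is its 15 terminal taxa in alphabetical order.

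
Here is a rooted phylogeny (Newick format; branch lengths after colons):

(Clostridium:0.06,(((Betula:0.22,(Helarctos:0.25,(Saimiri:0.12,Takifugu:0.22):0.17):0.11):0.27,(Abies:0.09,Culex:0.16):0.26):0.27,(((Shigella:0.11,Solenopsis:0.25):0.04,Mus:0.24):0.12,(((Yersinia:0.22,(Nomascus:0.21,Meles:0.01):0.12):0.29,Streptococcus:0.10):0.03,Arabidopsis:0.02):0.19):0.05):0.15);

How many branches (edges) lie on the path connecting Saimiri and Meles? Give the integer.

11

The MRCA of Saimiri and Meles is the node subtending (((Betula,(Helarctos,(Saimiri,Takifugu))),(Abies,Culex)),(((Shigella,Solenopsis),Mus),(((Yersinia,(Nomascus,Meles)),Streptococcus),Arabidopsis))).
From Saimiri up to that node: 5 branches. From Meles up to the same node: 6 branches. Total: 5 + 6 = 11.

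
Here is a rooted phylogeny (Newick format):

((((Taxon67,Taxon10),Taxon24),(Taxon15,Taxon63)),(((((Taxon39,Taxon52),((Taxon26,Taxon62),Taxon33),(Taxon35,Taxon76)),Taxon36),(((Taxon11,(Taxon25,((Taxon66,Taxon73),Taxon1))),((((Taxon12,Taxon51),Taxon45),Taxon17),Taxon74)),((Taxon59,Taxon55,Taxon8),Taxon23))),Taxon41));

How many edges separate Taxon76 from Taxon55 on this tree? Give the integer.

The MRCA of Taxon76 and Taxon55 is the node subtending ((((Taxon39,Taxon52),((Taxon26,Taxon62),Taxon33),(Taxon35,Taxon76)),Taxon36),(((Taxon11,(Taxon25,((Taxon66,Taxon73),Taxon1))),((((Taxon12,Taxon51),Taxon45),Taxon17),Taxon74)),((Taxon59,Taxon55,Taxon8),Taxon23))).
From Taxon76 up to that node: 4 branches. From Taxon55 up to the same node: 4 branches. Total: 4 + 4 = 8.

8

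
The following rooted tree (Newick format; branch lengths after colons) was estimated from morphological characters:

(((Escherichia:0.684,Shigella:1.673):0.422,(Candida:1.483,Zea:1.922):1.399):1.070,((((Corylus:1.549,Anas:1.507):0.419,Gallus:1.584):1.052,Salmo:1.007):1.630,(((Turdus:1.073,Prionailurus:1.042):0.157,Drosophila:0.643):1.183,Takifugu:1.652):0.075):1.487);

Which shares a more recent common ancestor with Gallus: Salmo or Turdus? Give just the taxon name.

Salmo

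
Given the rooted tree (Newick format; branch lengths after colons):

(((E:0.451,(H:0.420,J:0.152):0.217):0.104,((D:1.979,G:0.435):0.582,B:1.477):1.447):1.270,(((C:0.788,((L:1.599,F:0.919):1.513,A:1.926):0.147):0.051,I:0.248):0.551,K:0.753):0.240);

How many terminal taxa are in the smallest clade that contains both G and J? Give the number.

6

The MRCA of G and J is the node subtending ((E,(H,J)),((D,G),B)).
That clade contains 6 terminal taxa: B, D, E, G, H, J.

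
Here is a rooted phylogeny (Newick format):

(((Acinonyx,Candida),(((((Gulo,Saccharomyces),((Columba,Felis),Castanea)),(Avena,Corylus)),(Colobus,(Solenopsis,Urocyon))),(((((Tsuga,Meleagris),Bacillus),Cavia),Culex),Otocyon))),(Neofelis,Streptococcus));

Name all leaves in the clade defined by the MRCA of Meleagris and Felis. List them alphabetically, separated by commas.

Avena, Bacillus, Castanea, Cavia, Colobus, Columba, Corylus, Culex, Felis, Gulo, Meleagris, Otocyon, Saccharomyces, Solenopsis, Tsuga, Urocyon

Tracing Meleagris: it sits inside (Tsuga,Meleagris).
Tracing Felis: it sits inside (Columba,Felis).
The smallest clade enclosing both is (((((Gulo,Saccharomyces),((Columba,Felis),Castanea)),(Avena,Corylus)),(Colobus,(Solenopsis,Urocyon))),(((((Tsuga,Meleagris),Bacillus),Cavia),Culex),Otocyon)); the answer is its 16 terminal taxa in alphabetical order.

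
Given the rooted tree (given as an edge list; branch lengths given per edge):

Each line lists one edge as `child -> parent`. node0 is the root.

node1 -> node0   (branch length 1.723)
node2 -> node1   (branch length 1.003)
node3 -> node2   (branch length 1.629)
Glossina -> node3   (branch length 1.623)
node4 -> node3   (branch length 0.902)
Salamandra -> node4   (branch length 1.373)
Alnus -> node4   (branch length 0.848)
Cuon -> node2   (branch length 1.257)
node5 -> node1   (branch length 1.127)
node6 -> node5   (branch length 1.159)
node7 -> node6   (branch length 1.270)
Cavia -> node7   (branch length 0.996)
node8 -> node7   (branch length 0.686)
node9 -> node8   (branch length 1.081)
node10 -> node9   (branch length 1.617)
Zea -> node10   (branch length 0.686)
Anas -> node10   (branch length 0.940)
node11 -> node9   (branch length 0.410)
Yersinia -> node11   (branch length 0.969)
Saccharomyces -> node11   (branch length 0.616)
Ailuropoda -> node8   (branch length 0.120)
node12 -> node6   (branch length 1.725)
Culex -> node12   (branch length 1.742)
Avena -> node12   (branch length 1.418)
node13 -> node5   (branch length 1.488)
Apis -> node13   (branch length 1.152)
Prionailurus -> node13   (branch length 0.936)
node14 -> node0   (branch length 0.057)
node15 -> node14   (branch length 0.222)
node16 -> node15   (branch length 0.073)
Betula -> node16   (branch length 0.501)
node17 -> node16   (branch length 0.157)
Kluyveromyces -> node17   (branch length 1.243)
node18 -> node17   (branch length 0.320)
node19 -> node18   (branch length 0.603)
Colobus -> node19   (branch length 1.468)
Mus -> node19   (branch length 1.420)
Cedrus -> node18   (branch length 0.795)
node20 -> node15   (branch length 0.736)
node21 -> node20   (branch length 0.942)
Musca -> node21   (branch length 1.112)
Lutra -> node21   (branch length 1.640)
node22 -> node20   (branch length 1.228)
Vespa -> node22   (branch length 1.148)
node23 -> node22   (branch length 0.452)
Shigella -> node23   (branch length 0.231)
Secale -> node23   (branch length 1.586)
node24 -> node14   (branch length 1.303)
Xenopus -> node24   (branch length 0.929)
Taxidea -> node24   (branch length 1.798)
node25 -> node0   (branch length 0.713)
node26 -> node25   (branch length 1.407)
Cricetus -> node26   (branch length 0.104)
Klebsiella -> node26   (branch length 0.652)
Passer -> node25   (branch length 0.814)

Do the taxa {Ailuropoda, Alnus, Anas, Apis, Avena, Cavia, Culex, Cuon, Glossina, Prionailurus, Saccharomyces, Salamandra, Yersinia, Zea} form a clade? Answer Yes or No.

The most recent common ancestor of these taxa subtends (((Glossina,(Salamandra,Alnus)),Cuon),(((Cavia,(((Zea,Anas),(Yersinia,Saccharomyces)),Ailuropoda)),(Culex,Avena)),(Apis,Prionailurus))).
That clade has exactly 14 tips — every listed taxon and nothing else — so the group is monophyletic.

Yes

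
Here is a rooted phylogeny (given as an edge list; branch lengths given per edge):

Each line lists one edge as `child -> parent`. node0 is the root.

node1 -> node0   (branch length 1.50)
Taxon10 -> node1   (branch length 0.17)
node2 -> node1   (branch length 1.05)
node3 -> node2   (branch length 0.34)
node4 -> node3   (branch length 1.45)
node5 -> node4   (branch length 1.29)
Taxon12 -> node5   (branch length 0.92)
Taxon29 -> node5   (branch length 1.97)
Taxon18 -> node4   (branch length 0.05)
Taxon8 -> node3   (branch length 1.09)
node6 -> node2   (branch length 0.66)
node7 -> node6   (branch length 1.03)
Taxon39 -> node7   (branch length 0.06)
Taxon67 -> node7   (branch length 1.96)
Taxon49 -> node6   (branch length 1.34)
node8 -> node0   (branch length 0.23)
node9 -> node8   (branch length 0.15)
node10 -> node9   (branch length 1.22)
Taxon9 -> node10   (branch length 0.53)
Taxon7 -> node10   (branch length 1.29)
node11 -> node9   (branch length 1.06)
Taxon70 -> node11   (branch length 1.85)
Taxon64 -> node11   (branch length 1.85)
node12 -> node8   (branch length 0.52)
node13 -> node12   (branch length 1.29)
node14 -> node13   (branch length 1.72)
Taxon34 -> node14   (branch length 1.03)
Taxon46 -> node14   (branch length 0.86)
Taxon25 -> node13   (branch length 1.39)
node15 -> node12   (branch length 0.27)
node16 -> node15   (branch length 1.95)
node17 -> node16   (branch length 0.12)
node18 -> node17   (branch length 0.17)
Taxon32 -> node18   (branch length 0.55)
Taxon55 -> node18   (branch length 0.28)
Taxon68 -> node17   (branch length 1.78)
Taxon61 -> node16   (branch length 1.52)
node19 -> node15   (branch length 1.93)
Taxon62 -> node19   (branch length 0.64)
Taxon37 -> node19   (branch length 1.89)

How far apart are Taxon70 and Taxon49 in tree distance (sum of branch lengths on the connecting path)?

7.84

The path runs Taxon70 → … → MRCA → … → Taxon49; the MRCA is the root of the tree.
Branch lengths along that path: 1.85 + 1.06 + 0.15 + 0.23 + 1.50 + 1.05 + 0.66 + 1.34 = 7.84.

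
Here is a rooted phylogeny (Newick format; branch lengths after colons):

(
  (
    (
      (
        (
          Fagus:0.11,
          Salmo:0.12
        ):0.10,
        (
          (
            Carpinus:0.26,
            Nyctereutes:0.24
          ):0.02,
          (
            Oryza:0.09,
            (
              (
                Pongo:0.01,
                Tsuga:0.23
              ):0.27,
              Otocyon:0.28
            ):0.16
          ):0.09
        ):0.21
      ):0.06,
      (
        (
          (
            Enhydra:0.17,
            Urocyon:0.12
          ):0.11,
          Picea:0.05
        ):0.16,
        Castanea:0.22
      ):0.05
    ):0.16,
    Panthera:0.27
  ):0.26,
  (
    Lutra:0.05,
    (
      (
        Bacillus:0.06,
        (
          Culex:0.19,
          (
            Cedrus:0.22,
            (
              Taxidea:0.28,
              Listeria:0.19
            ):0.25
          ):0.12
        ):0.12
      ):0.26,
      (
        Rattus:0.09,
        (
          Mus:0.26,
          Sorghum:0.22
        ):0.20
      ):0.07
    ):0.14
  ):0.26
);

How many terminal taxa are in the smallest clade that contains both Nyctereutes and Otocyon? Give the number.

6

The MRCA of Nyctereutes and Otocyon is the node subtending ((Carpinus,Nyctereutes),(Oryza,((Pongo,Tsuga),Otocyon))).
That clade contains 6 terminal taxa: Carpinus, Nyctereutes, Oryza, Otocyon, Pongo, Tsuga.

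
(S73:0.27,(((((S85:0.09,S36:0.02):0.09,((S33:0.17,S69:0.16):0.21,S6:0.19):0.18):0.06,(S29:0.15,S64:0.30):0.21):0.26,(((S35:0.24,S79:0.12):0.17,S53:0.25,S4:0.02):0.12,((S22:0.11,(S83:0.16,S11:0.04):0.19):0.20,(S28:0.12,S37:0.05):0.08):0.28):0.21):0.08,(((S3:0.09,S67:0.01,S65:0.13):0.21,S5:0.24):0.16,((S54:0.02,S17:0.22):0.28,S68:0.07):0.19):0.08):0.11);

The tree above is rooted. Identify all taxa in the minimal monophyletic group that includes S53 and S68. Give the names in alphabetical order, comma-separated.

S11, S17, S22, S28, S29, S3, S33, S35, S36, S37, S4, S5, S53, S54, S6, S64, S65, S67, S68, S69, S79, S83, S85

Tracing S53: it sits inside ((S35,S79),S53,S4).
Tracing S68: it sits inside ((S54,S17),S68).
The smallest clade enclosing both is (((((S85,S36),((S33,S69),S6)),(S29,S64)),(((S35,S79),S53,S4),((S22,(S83,S11)),(S28,S37)))),(((S3,S67,S65),S5),((S54,S17),S68))); the answer is its 23 terminal taxa in alphabetical order.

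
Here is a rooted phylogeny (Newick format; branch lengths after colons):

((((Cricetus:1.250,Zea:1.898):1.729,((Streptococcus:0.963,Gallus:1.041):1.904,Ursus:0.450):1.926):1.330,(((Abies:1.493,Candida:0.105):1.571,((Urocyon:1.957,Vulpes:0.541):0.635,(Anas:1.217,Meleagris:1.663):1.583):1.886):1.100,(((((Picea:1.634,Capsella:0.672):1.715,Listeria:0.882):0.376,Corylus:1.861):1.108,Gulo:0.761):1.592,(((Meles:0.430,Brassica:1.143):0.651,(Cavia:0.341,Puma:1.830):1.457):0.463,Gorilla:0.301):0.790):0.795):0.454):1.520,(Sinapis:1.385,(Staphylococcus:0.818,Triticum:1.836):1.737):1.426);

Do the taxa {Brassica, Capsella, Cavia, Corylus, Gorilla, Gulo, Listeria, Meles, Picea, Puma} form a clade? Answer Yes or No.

The most recent common ancestor of these taxa subtends (((((Picea,Capsella),Listeria),Corylus),Gulo),(((Meles,Brassica),(Cavia,Puma)),Gorilla)).
That clade has exactly 10 tips — every listed taxon and nothing else — so the group is monophyletic.

Yes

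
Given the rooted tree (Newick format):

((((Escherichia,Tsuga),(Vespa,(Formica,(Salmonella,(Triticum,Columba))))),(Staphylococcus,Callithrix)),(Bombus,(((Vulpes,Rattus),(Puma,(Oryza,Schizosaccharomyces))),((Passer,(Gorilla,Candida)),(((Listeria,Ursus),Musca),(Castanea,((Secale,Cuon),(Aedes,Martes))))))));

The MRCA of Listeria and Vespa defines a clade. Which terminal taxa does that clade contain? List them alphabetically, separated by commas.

Aedes, Bombus, Callithrix, Candida, Castanea, Columba, Cuon, Escherichia, Formica, Gorilla, Listeria, Martes, Musca, Oryza, Passer, Puma, Rattus, Salmonella, Schizosaccharomyces, Secale, Staphylococcus, Triticum, Tsuga, Ursus, Vespa, Vulpes

Tracing Listeria: it sits inside (Listeria,Ursus).
Tracing Vespa: it sits inside (Vespa,(Formica,(Salmonella,(Triticum,Columba)))).
The smallest clade enclosing both is the whole tree (their MRCA is the root), so the answer is all 26 tips in alphabetical order.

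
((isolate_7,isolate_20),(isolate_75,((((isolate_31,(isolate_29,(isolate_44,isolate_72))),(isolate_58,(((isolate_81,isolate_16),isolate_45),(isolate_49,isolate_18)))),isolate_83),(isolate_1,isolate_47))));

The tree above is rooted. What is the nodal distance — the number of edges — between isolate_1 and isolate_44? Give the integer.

8

The MRCA of isolate_1 and isolate_44 is the node subtending ((((isolate_31,(isolate_29,(isolate_44,isolate_72))),(isolate_58,(((isolate_81,isolate_16),isolate_45),(isolate_49,isolate_18)))),isolate_83),(isolate_1,isolate_47)).
From isolate_1 up to that node: 2 branches. From isolate_44 up to the same node: 6 branches. Total: 2 + 6 = 8.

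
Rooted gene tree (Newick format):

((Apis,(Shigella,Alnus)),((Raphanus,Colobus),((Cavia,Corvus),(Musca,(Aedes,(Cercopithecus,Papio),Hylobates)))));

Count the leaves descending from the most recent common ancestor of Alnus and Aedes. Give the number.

The MRCA of Alnus and Aedes is the root, so the clade is the entire tree.
That clade contains 12 terminal taxa: Aedes, Alnus, Apis, Cavia, Cercopithecus, Colobus, Corvus, Hylobates, Musca, Papio, Raphanus, Shigella.

12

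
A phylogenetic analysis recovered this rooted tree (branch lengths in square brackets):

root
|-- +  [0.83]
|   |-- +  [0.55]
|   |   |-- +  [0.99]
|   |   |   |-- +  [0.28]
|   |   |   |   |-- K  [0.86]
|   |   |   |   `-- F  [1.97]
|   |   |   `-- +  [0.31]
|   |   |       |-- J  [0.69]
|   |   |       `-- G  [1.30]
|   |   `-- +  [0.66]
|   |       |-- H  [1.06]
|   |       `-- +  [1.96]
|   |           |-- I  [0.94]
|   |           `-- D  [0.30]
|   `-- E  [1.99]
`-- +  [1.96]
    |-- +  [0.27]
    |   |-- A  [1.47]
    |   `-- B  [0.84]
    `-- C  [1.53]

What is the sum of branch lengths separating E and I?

The path runs E → … → MRCA → … → I; the MRCA is the node subtending ((((K,F),(J,G)),(H,(I,D))),E).
Branch lengths along that path: 1.99 + 0.55 + 0.66 + 1.96 + 0.94 = 6.10.

6.10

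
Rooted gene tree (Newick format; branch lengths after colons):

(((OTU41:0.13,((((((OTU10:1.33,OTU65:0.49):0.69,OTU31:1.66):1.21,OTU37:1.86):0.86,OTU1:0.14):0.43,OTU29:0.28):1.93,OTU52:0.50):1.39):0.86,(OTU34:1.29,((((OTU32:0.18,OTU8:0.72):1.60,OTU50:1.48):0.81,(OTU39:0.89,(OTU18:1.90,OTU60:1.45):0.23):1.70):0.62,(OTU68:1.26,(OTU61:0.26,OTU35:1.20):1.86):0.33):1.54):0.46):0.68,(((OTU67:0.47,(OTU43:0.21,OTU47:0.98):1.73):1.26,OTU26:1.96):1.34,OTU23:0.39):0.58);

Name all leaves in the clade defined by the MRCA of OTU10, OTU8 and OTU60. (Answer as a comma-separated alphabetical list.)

OTU1, OTU10, OTU18, OTU29, OTU31, OTU32, OTU34, OTU35, OTU37, OTU39, OTU41, OTU50, OTU52, OTU60, OTU61, OTU65, OTU68, OTU8

Tracing OTU10: it sits inside (OTU10,OTU65).
Tracing OTU8: it sits inside (OTU32,OTU8).
Tracing OTU60: it sits inside (OTU18,OTU60).
The smallest clade enclosing all 3 is ((OTU41,((((((OTU10,OTU65),OTU31),OTU37),OTU1),OTU29),OTU52)),(OTU34,((((OTU32,OTU8),OTU50),(OTU39,(OTU18,OTU60))),(OTU68,(OTU61,OTU35))))); the answer is its 18 terminal taxa in alphabetical order.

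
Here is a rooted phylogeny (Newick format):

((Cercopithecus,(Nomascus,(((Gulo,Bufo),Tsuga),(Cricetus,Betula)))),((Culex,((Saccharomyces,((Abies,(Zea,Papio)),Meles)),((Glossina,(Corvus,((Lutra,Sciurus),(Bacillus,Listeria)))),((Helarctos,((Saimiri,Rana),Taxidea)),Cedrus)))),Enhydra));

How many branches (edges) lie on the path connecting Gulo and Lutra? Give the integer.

15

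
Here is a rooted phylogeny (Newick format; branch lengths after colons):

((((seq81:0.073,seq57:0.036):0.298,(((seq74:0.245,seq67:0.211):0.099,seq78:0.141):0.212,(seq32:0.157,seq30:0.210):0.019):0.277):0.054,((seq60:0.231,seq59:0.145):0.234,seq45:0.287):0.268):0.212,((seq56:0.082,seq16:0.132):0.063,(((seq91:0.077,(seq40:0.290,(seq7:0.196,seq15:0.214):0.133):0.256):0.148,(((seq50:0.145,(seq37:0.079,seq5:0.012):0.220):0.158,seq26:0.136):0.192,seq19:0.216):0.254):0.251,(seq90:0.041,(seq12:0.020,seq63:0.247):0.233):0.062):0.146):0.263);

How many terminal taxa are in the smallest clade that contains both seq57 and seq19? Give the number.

The MRCA of seq57 and seq19 is the root, so the clade is the entire tree.
That clade contains 24 terminal taxa: seq12, seq15, seq16, seq19, seq26, seq30, seq32, seq37, seq40, seq45, seq5, seq50, seq56, seq57, seq59, seq60, seq63, seq67, seq7, seq74, seq78, seq81, seq90, seq91.

24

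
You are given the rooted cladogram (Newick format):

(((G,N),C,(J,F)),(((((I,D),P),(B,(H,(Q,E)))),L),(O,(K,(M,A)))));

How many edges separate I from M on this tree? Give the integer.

The MRCA of I and M is the node subtending (((((I,D),P),(B,(H,(Q,E)))),L),(O,(K,(M,A)))).
From I up to that node: 5 branches. From M up to the same node: 4 branches. Total: 5 + 4 = 9.

9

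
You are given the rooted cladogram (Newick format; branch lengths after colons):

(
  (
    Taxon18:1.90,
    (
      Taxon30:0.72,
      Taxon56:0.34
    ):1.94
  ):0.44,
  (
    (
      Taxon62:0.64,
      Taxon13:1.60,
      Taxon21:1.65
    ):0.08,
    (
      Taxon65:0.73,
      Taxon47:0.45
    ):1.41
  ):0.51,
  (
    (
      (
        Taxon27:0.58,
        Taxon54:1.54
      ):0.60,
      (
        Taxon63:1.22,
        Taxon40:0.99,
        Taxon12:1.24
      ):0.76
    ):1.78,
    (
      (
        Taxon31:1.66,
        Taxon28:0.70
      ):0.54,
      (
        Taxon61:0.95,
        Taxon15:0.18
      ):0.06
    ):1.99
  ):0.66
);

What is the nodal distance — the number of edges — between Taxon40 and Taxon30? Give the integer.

The MRCA of Taxon40 and Taxon30 is the root of the tree.
From Taxon40 up to that node: 4 branches. From Taxon30 up to the same node: 3 branches. Total: 4 + 3 = 7.

7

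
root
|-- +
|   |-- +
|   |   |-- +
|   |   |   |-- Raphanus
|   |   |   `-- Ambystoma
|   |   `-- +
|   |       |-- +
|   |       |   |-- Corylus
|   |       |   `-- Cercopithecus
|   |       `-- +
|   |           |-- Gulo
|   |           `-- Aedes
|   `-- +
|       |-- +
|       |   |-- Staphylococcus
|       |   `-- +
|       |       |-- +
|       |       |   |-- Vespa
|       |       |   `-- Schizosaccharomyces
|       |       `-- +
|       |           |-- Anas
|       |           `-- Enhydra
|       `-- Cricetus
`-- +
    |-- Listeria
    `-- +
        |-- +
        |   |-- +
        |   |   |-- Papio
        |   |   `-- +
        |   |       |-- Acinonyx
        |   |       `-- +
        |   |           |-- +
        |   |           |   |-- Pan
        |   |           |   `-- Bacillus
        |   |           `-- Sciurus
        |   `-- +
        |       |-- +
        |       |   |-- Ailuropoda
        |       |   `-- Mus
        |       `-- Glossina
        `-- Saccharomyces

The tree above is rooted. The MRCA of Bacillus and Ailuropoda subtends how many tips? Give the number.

The MRCA of Bacillus and Ailuropoda is the node subtending ((Papio,(Acinonyx,((Pan,Bacillus),Sciurus))),((Ailuropoda,Mus),Glossina)).
That clade contains 8 terminal taxa: Acinonyx, Ailuropoda, Bacillus, Glossina, Mus, Pan, Papio, Sciurus.

8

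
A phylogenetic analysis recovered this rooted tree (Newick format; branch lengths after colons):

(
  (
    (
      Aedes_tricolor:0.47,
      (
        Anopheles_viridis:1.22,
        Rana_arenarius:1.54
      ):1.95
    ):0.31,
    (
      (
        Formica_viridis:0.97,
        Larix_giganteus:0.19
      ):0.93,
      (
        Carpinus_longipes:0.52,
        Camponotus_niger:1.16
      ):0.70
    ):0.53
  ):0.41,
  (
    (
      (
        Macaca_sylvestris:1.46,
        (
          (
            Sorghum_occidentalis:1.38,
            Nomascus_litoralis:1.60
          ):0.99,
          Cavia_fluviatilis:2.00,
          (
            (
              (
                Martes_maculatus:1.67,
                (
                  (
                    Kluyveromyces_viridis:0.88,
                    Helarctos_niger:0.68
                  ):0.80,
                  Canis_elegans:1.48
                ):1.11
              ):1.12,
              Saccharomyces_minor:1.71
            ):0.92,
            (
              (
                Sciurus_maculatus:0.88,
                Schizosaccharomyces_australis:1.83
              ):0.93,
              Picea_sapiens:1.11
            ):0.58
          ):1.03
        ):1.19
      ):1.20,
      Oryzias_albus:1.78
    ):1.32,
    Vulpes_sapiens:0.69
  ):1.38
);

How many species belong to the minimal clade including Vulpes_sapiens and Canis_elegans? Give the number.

The MRCA of Vulpes_sapiens and Canis_elegans is the node subtending (((Macaca_sylvestris,((Sorghum_occidentalis,Nomascus_litoralis),Cavia_fluviatilis,(((Martes_maculatus,((Kluyveromyces_viridis,Helarctos_niger),Canis_elegans)),Saccharomyces_minor),((Sciurus_maculatus,Schizosaccharomyces_australis),Picea_sapiens)))),Oryzias_albus),Vulpes_sapiens).
That clade contains 14 terminal taxa: Canis_elegans, Cavia_fluviatilis, Helarctos_niger, Kluyveromyces_viridis, Macaca_sylvestris, Martes_maculatus, Nomascus_litoralis, Oryzias_albus, Picea_sapiens, Saccharomyces_minor, Schizosaccharomyces_australis, Sciurus_maculatus, Sorghum_occidentalis, Vulpes_sapiens.

14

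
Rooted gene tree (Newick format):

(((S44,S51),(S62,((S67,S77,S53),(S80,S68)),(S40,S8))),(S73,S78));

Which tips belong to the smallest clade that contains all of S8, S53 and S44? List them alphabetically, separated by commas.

Tracing S8: it sits inside (S40,S8).
Tracing S53: it sits inside (S67,S77,S53).
Tracing S44: it sits inside (S44,S51).
The smallest clade enclosing all 3 is ((S44,S51),(S62,((S67,S77,S53),(S80,S68)),(S40,S8))); the answer is its 10 terminal taxa in alphabetical order.

S40, S44, S51, S53, S62, S67, S68, S77, S8, S80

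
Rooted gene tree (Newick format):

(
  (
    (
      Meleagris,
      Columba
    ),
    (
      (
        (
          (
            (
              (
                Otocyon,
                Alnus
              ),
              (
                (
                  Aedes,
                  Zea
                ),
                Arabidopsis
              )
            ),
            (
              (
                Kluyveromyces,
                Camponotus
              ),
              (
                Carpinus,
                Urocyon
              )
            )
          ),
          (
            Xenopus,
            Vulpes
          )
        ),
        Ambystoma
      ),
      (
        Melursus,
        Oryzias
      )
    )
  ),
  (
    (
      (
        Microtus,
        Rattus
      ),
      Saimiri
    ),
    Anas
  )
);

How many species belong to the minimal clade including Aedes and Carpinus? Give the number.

The MRCA of Aedes and Carpinus is the node subtending (((Otocyon,Alnus),((Aedes,Zea),Arabidopsis)),((Kluyveromyces,Camponotus),(Carpinus,Urocyon))).
That clade contains 9 terminal taxa: Aedes, Alnus, Arabidopsis, Camponotus, Carpinus, Kluyveromyces, Otocyon, Urocyon, Zea.

9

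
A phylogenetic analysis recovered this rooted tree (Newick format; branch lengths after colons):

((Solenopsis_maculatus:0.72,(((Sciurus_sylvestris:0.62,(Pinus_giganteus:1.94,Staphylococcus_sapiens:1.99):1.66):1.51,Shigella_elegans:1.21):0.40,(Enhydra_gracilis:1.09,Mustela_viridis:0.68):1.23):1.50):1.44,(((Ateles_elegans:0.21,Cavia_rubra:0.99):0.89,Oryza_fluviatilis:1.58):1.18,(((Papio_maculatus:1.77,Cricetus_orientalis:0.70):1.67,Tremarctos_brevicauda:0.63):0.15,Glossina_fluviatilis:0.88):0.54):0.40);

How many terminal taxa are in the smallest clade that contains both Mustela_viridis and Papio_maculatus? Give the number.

The MRCA of Mustela_viridis and Papio_maculatus is the root, so the clade is the entire tree.
That clade contains 14 terminal taxa: Ateles_elegans, Cavia_rubra, Cricetus_orientalis, Enhydra_gracilis, Glossina_fluviatilis, Mustela_viridis, Oryza_fluviatilis, Papio_maculatus, Pinus_giganteus, Sciurus_sylvestris, Shigella_elegans, Solenopsis_maculatus, Staphylococcus_sapiens, Tremarctos_brevicauda.

14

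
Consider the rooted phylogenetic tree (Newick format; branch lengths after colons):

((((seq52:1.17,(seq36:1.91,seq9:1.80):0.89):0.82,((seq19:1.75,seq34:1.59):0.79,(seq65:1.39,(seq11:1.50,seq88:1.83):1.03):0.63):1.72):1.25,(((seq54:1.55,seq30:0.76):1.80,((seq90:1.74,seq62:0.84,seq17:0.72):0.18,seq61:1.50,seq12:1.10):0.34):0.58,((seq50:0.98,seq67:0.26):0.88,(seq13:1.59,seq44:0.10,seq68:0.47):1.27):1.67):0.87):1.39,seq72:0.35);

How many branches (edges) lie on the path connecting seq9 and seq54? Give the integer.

8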